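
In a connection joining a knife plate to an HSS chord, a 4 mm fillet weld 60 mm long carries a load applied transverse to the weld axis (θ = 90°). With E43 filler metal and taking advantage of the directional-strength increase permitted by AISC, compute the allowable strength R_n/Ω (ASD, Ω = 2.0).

E43XX → F_EXX = 430 MPa.
t_e = 0.707 × 4 = 2.828 mm; A_we = 2.828 × 60 = 169.7 mm².
Directional factor: 1.0 + 0.5 sin^1.5(90°) = 1.5.
F_nw = 0.6 × 430 × 1.5 = 387 MPa.
R_n/Ω = (387 × 169.7) / 2.0 × 10⁻³ = 32.83 kN.

R_n/Ω ≈ 32.8 kN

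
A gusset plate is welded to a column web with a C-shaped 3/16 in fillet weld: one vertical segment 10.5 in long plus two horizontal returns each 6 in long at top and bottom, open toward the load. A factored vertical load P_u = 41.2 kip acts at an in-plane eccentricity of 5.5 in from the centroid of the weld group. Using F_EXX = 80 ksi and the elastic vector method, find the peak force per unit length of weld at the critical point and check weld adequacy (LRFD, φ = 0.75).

f_max ≈ 4.43 kip/in; adequate

Total weld length L_w = 22.5 in. Treat welds as unit-width lines.
Centroid: x̄ = 2×6×3 / 22.5 = 1.6 in from the vertical weld.
Polar moment about centroid: J = I_x + I_y = [10.5³/12 + 2×6×5.25²] + [10.5×1.6² + 2(6³/12 + 6×1.4²)] = 513.6 in³.
Direct shear f_v = P/L_w = 41.2 / 22.5 = 1.831 kip/in (vertical).
Torsion M = P·e = 41.2 × 5.5 = 226.6 kip·in.
Critical point at (x, y) = (4.4, 5.25) from centroid. f_tx = M·y/J = 2.316 kip/in; f_ty = M·x/J = 1.941 kip/in.
Resultant f_max = √[f_tx² + (f_v + f_ty)²] = √[2.316² + (1.831 + 1.941)²] = 4.427 kip/in.
Capacity per unit length: φr_n = 0.75 × 0.6 × 80 × (0.707 × 0.1875) = 4.772 kip/in.
4.427 ≤ 4.772 → adequate.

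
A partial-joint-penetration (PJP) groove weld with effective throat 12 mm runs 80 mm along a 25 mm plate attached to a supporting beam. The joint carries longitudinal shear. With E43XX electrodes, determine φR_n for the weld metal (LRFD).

φR_n ≈ 186 kN

E43XX → F_EXX = 430 MPa.
Effective throat (given) t_e = 12 mm.
A_we = 12 × 80 = 960 mm².
F_nw = 0.6 F_EXX = 258 MPa.
φR_n = 0.75 × 258 × 960 × 10⁻³ = 185.8 kN.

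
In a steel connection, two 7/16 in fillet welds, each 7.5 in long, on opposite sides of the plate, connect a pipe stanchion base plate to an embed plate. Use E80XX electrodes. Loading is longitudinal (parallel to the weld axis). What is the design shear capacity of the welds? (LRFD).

φR_n ≈ 167 kip

E80XX → F_EXX = 80 ksi.
Effective throat t_e = 0.707 × 0.4375 = 0.3093 in.
Total length L = 15 in; A_we = 0.3093 × 15 = 4.64 in².
F_nw = 0.6 F_EXX = 0.6 × 80 = 48 ksi.
φR_n = 0.75 × 48 × 4.64 = 167 kip.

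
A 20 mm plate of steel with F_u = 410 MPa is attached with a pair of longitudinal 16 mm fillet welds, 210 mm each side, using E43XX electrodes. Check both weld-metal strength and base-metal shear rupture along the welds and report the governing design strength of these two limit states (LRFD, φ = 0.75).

E43XX → F_EXX = 430 MPa.
t_e = 0.707 × 16 = 11.31 mm; L = 420 mm.
Weld metal: φR_n = 0.75 × 0.6 × 430 × 11.31 × 420 × 10⁻³ = 919.3 kN.
Base metal (shear rupture): φR_n = 0.75 × 0.6 × 410 × 20 × 420 × 10⁻³ = 1550 kN.
Governing: weld metal.

φR_n ≈ 919 kN (weld metal governs)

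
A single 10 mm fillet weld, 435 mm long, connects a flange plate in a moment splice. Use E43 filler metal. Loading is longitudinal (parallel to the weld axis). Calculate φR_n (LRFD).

E43XX → F_EXX = 430 MPa.
Effective throat t_e = 0.707 × 10 = 7.07 mm.
Total length L = 435 mm; A_we = 7.07 × 435 = 3075 mm².
F_nw = 0.6 F_EXX = 0.6 × 430 = 258 MPa.
φR_n = 0.75 × 258 × 3075 × 10⁻³ = 595.1 kN.

φR_n ≈ 595 kN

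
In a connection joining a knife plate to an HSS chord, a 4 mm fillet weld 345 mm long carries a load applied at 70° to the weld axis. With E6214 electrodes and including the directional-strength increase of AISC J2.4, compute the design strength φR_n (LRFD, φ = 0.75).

E62XX → F_EXX = 620 MPa.
t_e = 0.707 × 4 = 2.828 mm; A_we = 2.828 × 345 = 975.7 mm².
Directional factor: 1.0 + 0.5 sin^1.5(70°) = 1.455.
F_nw = 0.6 × 620 × 1.455 = 541.4 MPa.
φR_n = 0.75 × 541.4 × 975.7 × 10⁻³ = 396.2 kN.

φR_n ≈ 396 kN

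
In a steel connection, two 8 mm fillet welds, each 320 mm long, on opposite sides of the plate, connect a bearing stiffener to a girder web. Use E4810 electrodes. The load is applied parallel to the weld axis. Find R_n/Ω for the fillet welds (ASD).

E48XX → F_EXX = 480 MPa.
Effective throat t_e = 0.707 × 8 = 5.656 mm.
Total length L = 640 mm; A_we = 5.656 × 640 = 3620 mm².
F_nw = 0.6 F_EXX = 0.6 × 480 = 288 MPa.
R_n = 288 × 3620 × 10⁻³ = 1043 kN; R_n/Ω = 1043/2.0 = 521.3 kN.

R_n/Ω ≈ 521 kN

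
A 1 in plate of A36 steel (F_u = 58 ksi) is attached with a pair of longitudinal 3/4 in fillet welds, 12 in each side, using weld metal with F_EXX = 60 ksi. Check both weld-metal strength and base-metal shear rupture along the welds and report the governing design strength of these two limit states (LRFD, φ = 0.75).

φR_n ≈ 344 kip (weld metal governs)

t_e = 0.707 × 0.75 = 0.5302 in; L = 24 in.
Weld metal: φR_n = 0.75 × 0.6 × 60 × 0.5302 × 24 = 343.6 kip.
Base metal (shear rupture): φR_n = 0.75 × 0.6 × 58 × 1 × 24 = 626.4 kip.
Governing: weld metal.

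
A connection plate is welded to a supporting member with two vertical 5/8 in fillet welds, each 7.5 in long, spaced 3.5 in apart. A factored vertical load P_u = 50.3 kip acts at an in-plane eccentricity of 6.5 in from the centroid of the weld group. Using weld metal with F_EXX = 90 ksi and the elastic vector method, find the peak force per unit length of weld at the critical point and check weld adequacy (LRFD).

f_max ≈ 13.4 kip/in; adequate

Total weld length L_w = 15 in. Treat welds as unit-width lines.
Polar moment about centroid: J = 2[d³/12 + d(b/2)²] = 2[7.5³/12 + 7.5×1.75²] = 116.2 in³.
Direct shear f_v = P/L_w = 50.3 / 15 = 3.353 kip/in (vertical).
Torsion M = P·e = 50.3 × 6.5 = 326.95 kip·in.
Critical point at (x, y) = (1.75, 3.75) from centroid. f_tx = M·y/J = 10.55 kip/in; f_ty = M·x/J = 4.922 kip/in.
Resultant f_max = √[f_tx² + (f_v + f_ty)²] = √[10.55² + (3.353 + 4.922)²] = 13.41 kip/in.
Capacity per unit length: φr_n = 0.75 × 0.6 × 90 × (0.707 × 0.625) = 17.9 kip/in.
13.41 ≤ 17.9 → adequate.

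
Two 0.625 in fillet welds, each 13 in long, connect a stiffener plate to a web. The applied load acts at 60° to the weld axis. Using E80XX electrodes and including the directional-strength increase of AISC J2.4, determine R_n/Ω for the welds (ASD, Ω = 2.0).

R_n/Ω ≈ 387 kip

E80XX → F_EXX = 80 ksi.
t_e = 0.707 × 0.625 = 0.4419 in; A_we = 0.4419 × 26 = 11.49 in².
Directional factor: 1.0 + 0.5 sin^1.5(60°) = 1.403.
F_nw = 0.6 × 80 × 1.403 = 67.34 ksi.
R_n/Ω = (67.34 × 11.49) / 2.0 = 386.8 kip.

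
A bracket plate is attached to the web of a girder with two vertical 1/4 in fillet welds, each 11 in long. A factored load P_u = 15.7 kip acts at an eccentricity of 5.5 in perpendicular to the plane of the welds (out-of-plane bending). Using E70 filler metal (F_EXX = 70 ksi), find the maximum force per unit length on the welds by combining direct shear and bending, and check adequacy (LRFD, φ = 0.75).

L_w = 2 × 11 = 22 in; section modulus (unit throat) S = 2 × L²/6 = 40.33 in².
Direct shear f_v = P/L_w = 15.7/22 = 0.7136 kip/in.
Moment M = P × e = 15.7 × 5.5 = 86.35 kip·in; bending f_b = M/S = 2.141 kip/in.
f_max = √(f_v² + f_b²) = √(0.7136² + 2.141²) = 2.257 kip/in.
φr_n = 0.75 × 0.6 × 70 × (0.707 × 0.25) = 5.568 kip/in → adequate.

f_max ≈ 2.26 kip/in; adequate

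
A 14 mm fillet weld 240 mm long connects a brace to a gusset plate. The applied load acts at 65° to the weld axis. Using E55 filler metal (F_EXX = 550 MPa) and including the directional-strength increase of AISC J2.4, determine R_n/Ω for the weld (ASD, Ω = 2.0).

t_e = 0.707 × 14 = 9.898 mm; A_we = 9.898 × 240 = 2376 mm².
Directional factor: 1.0 + 0.5 sin^1.5(65°) = 1.431.
F_nw = 0.6 × 550 × 1.431 = 472.4 MPa.
R_n/Ω = (472.4 × 2376) / 2.0 × 10⁻³ = 561.1 kN.

R_n/Ω ≈ 561 kN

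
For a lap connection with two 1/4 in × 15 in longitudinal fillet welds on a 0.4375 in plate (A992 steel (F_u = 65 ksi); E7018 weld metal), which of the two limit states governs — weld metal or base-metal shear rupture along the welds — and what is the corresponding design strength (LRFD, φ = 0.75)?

E70XX → F_EXX = 70 ksi.
t_e = 0.707 × 0.25 = 0.1767 in; L = 30 in.
Weld metal: φR_n = 0.75 × 0.6 × 70 × 0.1767 × 30 = 167 kip.
Base metal (shear rupture): φR_n = 0.75 × 0.6 × 65 × 0.4375 × 30 = 383.9 kip.
Governing: weld metal.

φR_n ≈ 167 kip (weld metal governs)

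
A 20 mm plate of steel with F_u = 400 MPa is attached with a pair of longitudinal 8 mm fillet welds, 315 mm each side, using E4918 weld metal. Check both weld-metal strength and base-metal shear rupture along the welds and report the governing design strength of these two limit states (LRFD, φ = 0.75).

φR_n ≈ 786 kN (weld metal governs)

E49XX → F_EXX = 490 MPa.
t_e = 0.707 × 8 = 5.656 mm; L = 630 mm.
Weld metal: φR_n = 0.75 × 0.6 × 490 × 5.656 × 630 × 10⁻³ = 785.7 kN.
Base metal (shear rupture): φR_n = 0.75 × 0.6 × 400 × 20 × 630 × 10⁻³ = 2268 kN.
Governing: weld metal.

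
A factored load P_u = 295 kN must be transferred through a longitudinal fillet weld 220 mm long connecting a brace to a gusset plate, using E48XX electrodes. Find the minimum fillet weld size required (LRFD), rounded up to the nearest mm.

w = 9 mm

E48XX → F_EXX = 480 MPa.
Total weld length L = 220 mm.
Required throat t_e = P_u / (φ × 0.6 F_EXX × L) = 295 / (0.75 × 0.6 × 480 × 220 × 10⁻³) = 6.208 mm.
Required leg w = t_e / 0.707 = 8.781 mm → use 9 mm.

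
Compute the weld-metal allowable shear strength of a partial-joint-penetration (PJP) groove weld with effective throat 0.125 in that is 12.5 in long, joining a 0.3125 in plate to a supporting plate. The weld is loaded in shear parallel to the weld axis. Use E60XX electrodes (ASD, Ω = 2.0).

E60XX → F_EXX = 60 ksi.
Effective throat (given) t_e = 0.125 in.
A_we = 0.125 × 12.5 = 1.562 in².
F_nw = 0.6 F_EXX = 36 ksi.
R_n/Ω = (36 × 1.562) / 2.0 = 28.12 kips.

R_n/Ω ≈ 28.1 kips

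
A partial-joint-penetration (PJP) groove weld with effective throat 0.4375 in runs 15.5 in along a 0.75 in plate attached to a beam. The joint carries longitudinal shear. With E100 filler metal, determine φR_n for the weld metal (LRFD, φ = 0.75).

E100XX → F_EXX = 100 ksi.
Effective throat (given) t_e = 0.4375 in.
A_we = 0.4375 × 15.5 = 6.781 in².
F_nw = 0.6 F_EXX = 60 ksi.
φR_n = 0.75 × 60 × 6.781 = 305.2 kip.

φR_n ≈ 305 kip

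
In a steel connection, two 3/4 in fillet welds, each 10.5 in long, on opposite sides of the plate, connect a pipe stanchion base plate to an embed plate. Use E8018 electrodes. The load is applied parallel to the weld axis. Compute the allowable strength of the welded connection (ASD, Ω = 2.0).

R_n/Ω ≈ 267 kip

E80XX → F_EXX = 80 ksi.
Effective throat t_e = 0.707 × 0.75 = 0.5302 in.
Total length L = 21 in; A_we = 0.5302 × 21 = 11.14 in².
F_nw = 0.6 F_EXX = 0.6 × 80 = 48 ksi.
R_n = 48 × 11.14 = 534.5 kip; R_n/Ω = 534.5/2.0 = 267.2 kip.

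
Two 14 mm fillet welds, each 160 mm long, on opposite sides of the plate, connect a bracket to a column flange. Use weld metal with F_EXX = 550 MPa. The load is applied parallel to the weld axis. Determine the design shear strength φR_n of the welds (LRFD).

φR_n ≈ 784 kN

Effective throat t_e = 0.707 × 14 = 9.898 mm.
Total length L = 320 mm; A_we = 9.898 × 320 = 3167 mm².
F_nw = 0.6 F_EXX = 0.6 × 550 = 330 MPa.
φR_n = 0.75 × 330 × 3167 × 10⁻³ = 783.9 kN.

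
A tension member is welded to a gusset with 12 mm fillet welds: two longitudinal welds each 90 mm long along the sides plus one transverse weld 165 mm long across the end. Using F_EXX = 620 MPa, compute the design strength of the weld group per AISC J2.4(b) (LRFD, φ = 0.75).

t_e = 0.707 × 12 = 8.484 mm.
R_nwl = 0.6 × 620 × 8.484 × 180 × 10⁻³ = 568.1 kN (longitudinal, 2 welds).
R_nwt = 0.6 × 620 × 8.484 × 165 × 10⁻³ = 520.7 kN (transverse, base value).
(i) R_nwl + R_nwt = 1089 kN; (ii) 0.85 R_nwl + 1.5 R_nwt = 1264 kN.
R_n = max = 1264 kN [governs: (ii)]; φR_n = 948 kN.

φR_n ≈ 948 kN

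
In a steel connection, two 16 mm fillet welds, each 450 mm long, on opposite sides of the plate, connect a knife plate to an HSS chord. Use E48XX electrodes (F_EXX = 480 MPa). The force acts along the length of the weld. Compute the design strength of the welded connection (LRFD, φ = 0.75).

Effective throat t_e = 0.707 × 16 = 11.31 mm.
Total length L = 900 mm; A_we = 11.31 × 900 = 10180 mm².
F_nw = 0.6 F_EXX = 0.6 × 480 = 288 MPa.
φR_n = 0.75 × 288 × 10180 × 10⁻³ = 2199 kN.

φR_n ≈ 2200 kN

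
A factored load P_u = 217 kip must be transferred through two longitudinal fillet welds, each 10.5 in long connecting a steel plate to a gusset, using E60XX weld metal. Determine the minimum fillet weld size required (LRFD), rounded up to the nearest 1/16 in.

w = 9/16 in

E60XX → F_EXX = 60 ksi.
Total weld length L = 21 in.
Required throat t_e = P_u / (φ × 0.6 F_EXX × L) = 217 / (0.75 × 0.6 × 60 × 21) = 0.3827 in.
Required leg w = t_e / 0.707 = 0.5413 in → use 9/16 in.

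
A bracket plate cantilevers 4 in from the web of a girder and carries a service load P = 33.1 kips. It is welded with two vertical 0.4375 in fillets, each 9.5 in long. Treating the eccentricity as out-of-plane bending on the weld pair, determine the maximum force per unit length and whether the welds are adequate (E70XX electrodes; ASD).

f_max ≈ 4.73 kip/in; adequate

E70XX → F_EXX = 70 ksi.
L_w = 2 × 9.5 = 19 in; section modulus (unit throat) S = 2 × L²/6 = 30.08 in².
Direct shear f_v = P/L_w = 33.1/19 = 1.742 kip/in.
Moment M = P × e = 33.1 × 4 = 132.4 kip·in; bending f_b = M/S = 4.401 kip/in.
f_max = √(f_v² + f_b²) = √(1.742² + 4.401²) = 4.733 kip/in.
r_n/Ω = (1/2.0) × 0.6 × 70 × (0.707 × 0.4375) = 6.496 kip/in → adequate.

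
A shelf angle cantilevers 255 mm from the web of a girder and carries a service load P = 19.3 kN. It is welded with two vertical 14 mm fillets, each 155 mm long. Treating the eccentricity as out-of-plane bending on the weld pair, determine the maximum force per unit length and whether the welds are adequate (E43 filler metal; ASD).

E43XX → F_EXX = 430 MPa.
L_w = 2 × 155 = 310 mm; section modulus (unit throat) S = 2 × L²/6 = 8008 mm².
Direct shear f_v = P/L_w = 19.3×10³/310 = 62.26 N/mm.
Moment M = P × e = 19.3×10³ × 255 = 4921500 N·mm; bending f_b = M/S = 614.5 N/mm.
f_max = √(f_v² + f_b²) = √(62.26² + 614.5²) = 617.7 N/mm.
r_n/Ω = (1/2.0) × 0.6 × 430 × (0.707 × 14) = 1277 N/mm → adequate.

f_max ≈ 618 N/mm; adequate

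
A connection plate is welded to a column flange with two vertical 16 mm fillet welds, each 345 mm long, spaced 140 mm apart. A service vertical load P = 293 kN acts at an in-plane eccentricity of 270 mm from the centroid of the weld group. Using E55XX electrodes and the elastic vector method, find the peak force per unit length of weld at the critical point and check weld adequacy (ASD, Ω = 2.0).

E55XX → F_EXX = 550 MPa.
Total weld length L_w = 690 mm. Treat welds as unit-width lines.
Polar moment about centroid: J = 2[d³/12 + d(b/2)²] = 2[345³/12 + 345×70²] = 10220000 mm³.
Direct shear f_v = P/L_w = 293×10³ / 690 = 424.6 N/mm (vertical).
Torsion M = P·e = 293×10³ × 270 = 79110000 N·mm.
Critical point at (x, y) = (70, 172.5) from centroid. f_tx = M·y/J = 1335 N/mm; f_ty = M·x/J = 541.6 N/mm.
Resultant f_max = √[f_tx² + (f_v + f_ty)²] = √[1335² + (424.6 + 541.6)²] = 1648 N/mm.
Capacity per unit length: r_n/Ω = (1/2.0) × 0.6 × 550 × (0.707 × 16) = 1866 N/mm.
1648 ≤ 1866 → adequate.

f_max ≈ 1650 N/mm; adequate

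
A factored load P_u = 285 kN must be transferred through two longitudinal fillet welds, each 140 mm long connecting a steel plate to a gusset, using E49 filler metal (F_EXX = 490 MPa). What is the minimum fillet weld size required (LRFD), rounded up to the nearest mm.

Total weld length L = 280 mm.
Required throat t_e = P_u / (φ × 0.6 F_EXX × L) = 285 / (0.75 × 0.6 × 490 × 280 × 10⁻³) = 4.616 mm.
Required leg w = t_e / 0.707 = 6.529 mm → use 7 mm.

w = 7 mm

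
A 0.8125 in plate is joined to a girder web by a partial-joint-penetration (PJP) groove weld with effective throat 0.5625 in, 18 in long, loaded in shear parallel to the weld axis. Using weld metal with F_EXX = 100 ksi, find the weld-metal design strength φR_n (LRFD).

φR_n ≈ 456 kips

Effective throat (given) t_e = 0.5625 in.
A_we = 0.5625 × 18 = 10.12 in².
F_nw = 0.6 F_EXX = 60 ksi.
φR_n = 0.75 × 60 × 10.12 = 455.6 kips.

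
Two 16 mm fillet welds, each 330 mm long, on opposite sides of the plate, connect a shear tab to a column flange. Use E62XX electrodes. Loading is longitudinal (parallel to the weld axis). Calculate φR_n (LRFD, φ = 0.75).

φR_n ≈ 2080 kN

E62XX → F_EXX = 620 MPa.
Effective throat t_e = 0.707 × 16 = 11.31 mm.
Total length L = 660 mm; A_we = 11.31 × 660 = 7466 mm².
F_nw = 0.6 F_EXX = 0.6 × 620 = 372 MPa.
φR_n = 0.75 × 372 × 7466 × 10⁻³ = 2083 kN.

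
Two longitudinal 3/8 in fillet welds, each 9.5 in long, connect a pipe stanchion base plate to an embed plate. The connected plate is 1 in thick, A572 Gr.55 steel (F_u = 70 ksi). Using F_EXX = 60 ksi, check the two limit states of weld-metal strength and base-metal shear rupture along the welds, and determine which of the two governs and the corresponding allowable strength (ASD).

R_n/Ω ≈ 90.7 kip (weld metal governs)

t_e = 0.707 × 0.375 = 0.2651 in; L = 19 in.
Weld metal: R_n/Ω = (1/2.0) × 0.6 × 60 × 0.2651 × 19 = 90.67 kip.
Base metal (shear rupture): R_n/Ω = (1/2.0) × 0.6 × 70 × 1 × 19 = 399 kip.
Governing: weld metal.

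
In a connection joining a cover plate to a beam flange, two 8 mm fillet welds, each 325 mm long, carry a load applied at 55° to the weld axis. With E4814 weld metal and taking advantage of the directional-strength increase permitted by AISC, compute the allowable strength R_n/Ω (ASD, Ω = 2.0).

R_n/Ω ≈ 726 kN

E48XX → F_EXX = 480 MPa.
t_e = 0.707 × 8 = 5.656 mm; A_we = 5.656 × 650 = 3676 mm².
Directional factor: 1.0 + 0.5 sin^1.5(55°) = 1.371.
F_nw = 0.6 × 480 × 1.371 = 394.8 MPa.
R_n/Ω = (394.8 × 3676) / 2.0 × 10⁻³ = 725.6 kN.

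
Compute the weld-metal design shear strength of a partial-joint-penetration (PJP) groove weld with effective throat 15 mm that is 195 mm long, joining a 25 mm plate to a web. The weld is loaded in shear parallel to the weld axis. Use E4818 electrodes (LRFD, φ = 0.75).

φR_n ≈ 632 kN

E48XX → F_EXX = 480 MPa.
Effective throat (given) t_e = 15 mm.
A_we = 15 × 195 = 2925 mm².
F_nw = 0.6 F_EXX = 288 MPa.
φR_n = 0.75 × 288 × 2925 × 10⁻³ = 631.8 kN.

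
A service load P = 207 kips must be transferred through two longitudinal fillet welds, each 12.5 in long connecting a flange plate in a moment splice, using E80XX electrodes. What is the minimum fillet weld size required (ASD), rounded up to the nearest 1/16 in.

E80XX → F_EXX = 80 ksi.
Total weld length L = 25 in.
Required throat t_e = P × Ω / (0.6 F_EXX × L) = 207 × 2.0 / (0.6 × 80 × 25) = 0.345 in.
Required leg w = t_e / 0.707 = 0.488 in → use 1/2 in.

w = 1/2 in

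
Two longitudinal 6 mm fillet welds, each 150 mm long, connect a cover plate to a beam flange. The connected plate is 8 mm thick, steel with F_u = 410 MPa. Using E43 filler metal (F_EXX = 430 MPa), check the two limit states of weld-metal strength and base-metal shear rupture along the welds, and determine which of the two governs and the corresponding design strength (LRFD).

φR_n ≈ 246 kN (weld metal governs)

t_e = 0.707 × 6 = 4.242 mm; L = 300 mm.
Weld metal: φR_n = 0.75 × 0.6 × 430 × 4.242 × 300 × 10⁻³ = 246.2 kN.
Base metal (shear rupture): φR_n = 0.75 × 0.6 × 410 × 8 × 300 × 10⁻³ = 442.8 kN.
Governing: weld metal.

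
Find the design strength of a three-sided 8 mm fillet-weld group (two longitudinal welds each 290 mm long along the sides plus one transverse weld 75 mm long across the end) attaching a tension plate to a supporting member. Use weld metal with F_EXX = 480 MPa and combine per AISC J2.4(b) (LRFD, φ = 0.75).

t_e = 0.707 × 8 = 5.656 mm.
R_nwl = 0.6 × 480 × 5.656 × 580 × 10⁻³ = 944.8 kN (longitudinal, 2 welds).
R_nwt = 0.6 × 480 × 5.656 × 75 × 10⁻³ = 122.2 kN (transverse, base value).
(i) R_nwl + R_nwt = 1067 kN; (ii) 0.85 R_nwl + 1.5 R_nwt = 986.3 kN.
R_n = max = 1067 kN [governs: (i)]; φR_n = 800.2 kN.

φR_n ≈ 800 kN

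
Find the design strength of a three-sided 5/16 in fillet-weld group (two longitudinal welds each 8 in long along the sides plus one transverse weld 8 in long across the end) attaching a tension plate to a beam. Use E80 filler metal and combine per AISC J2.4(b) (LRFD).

E80XX → F_EXX = 80 ksi.
t_e = 0.707 × 0.3125 = 0.2209 in.
R_nwl = 0.6 × 80 × 0.2209 × 16 = 169.7 kips (longitudinal, 2 welds).
R_nwt = 0.6 × 80 × 0.2209 × 8 = 84.84 kips (transverse, base value).
(i) R_nwl + R_nwt = 254.5 kips; (ii) 0.85 R_nwl + 1.5 R_nwt = 271.5 kips.
R_n = max = 271.5 kips [governs: (ii)]; φR_n = 203.6 kips.

φR_n ≈ 204 kips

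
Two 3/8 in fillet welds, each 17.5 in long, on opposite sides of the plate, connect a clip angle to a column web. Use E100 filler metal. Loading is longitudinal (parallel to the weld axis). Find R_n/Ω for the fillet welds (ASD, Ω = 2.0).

R_n/Ω ≈ 278 kip

E100XX → F_EXX = 100 ksi.
Effective throat t_e = 0.707 × 0.375 = 0.2651 in.
Total length L = 35 in; A_we = 0.2651 × 35 = 9.279 in².
F_nw = 0.6 F_EXX = 0.6 × 100 = 60 ksi.
R_n = 60 × 9.279 = 556.8 kip; R_n/Ω = 556.8/2.0 = 278.4 kip.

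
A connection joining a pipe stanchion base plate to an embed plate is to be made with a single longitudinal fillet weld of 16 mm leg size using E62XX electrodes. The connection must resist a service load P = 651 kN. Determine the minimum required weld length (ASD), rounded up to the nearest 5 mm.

E62XX → F_EXX = 620 MPa.
Throat t_e = 0.707 × 16 = 11.31 mm.
r_n/Ω = (0.6 × 620 × 11.31) / 2.0 = 2104 N/mm = 2.104 kN/mm.
L_req = P / (r_n/Ω) = 651 / 2.104 = 309.4 mm total.
Round up → use L = 310 mm.

L = 310 mm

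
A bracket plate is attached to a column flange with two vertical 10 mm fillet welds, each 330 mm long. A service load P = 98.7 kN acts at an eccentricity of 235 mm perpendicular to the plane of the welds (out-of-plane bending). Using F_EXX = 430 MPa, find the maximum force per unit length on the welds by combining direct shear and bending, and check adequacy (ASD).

f_max ≈ 656 N/mm; adequate

L_w = 2 × 330 = 660 mm; section modulus (unit throat) S = 2 × L²/6 = 36300 mm².
Direct shear f_v = P/L_w = 98.7×10³/660 = 149.5 N/mm.
Moment M = P × e = 98.7×10³ × 235 = 23194000 N·mm; bending f_b = M/S = 639 N/mm.
f_max = √(f_v² + f_b²) = √(149.5² + 639²) = 656.2 N/mm.
r_n/Ω = (1/2.0) × 0.6 × 430 × (0.707 × 10) = 912 N/mm → adequate.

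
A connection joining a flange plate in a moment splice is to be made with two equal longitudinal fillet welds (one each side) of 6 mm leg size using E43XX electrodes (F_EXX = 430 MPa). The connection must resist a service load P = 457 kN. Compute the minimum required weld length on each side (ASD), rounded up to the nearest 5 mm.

Throat t_e = 0.707 × 6 = 4.242 mm.
r_n/Ω = (0.6 × 430 × 4.242) / 2.0 = 547.2 N/mm = 0.5472 kN/mm.
L_req = P / (r_n/Ω) = 457 / 0.5472 = 835.1 mm total.
Per side: 835.1 / 2 = 417.6 mm.
Round up → use L = 420 mm on each side.

L = 420 mm on each side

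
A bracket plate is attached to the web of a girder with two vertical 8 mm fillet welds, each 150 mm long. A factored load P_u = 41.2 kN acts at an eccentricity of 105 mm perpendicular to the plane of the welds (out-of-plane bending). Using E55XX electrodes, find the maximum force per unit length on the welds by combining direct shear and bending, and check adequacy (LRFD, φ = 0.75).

E55XX → F_EXX = 550 MPa.
L_w = 2 × 150 = 300 mm; section modulus (unit throat) S = 2 × L²/6 = 7500 mm².
Direct shear f_v = P/L_w = 41.2×10³/300 = 137.3 N/mm.
Moment M = P × e = 41.2×10³ × 105 = 4326000 N·mm; bending f_b = M/S = 576.8 N/mm.
f_max = √(f_v² + f_b²) = √(137.3² + 576.8²) = 592.9 N/mm.
φr_n = 0.75 × 0.6 × 550 × (0.707 × 8) = 1400 N/mm → adequate.

f_max ≈ 593 N/mm; adequate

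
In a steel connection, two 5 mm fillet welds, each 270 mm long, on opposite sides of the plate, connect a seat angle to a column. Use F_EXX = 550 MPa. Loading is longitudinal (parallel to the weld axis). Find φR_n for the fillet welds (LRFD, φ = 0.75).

φR_n ≈ 472 kN

Effective throat t_e = 0.707 × 5 = 3.535 mm.
Total length L = 540 mm; A_we = 3.535 × 540 = 1909 mm².
F_nw = 0.6 F_EXX = 0.6 × 550 = 330 MPa.
φR_n = 0.75 × 330 × 1909 × 10⁻³ = 472.5 kN.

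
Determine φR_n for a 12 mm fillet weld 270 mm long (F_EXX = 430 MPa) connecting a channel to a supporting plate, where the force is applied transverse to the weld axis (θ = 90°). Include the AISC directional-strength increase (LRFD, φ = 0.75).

t_e = 0.707 × 12 = 8.484 mm; A_we = 8.484 × 270 = 2291 mm².
Directional factor: 1.0 + 0.5 sin^1.5(90°) = 1.5.
F_nw = 0.6 × 430 × 1.5 = 387 MPa.
φR_n = 0.75 × 387 × 2291 × 10⁻³ = 664.9 kN.

φR_n ≈ 665 kN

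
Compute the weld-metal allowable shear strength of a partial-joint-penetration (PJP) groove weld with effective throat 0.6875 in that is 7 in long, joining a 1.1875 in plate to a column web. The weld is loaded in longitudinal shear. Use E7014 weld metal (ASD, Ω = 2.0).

R_n/Ω ≈ 101 kip

E70XX → F_EXX = 70 ksi.
Effective throat (given) t_e = 0.6875 in.
A_we = 0.6875 × 7 = 4.812 in².
F_nw = 0.6 F_EXX = 42 ksi.
R_n/Ω = (42 × 4.812) / 2.0 = 101.1 kip.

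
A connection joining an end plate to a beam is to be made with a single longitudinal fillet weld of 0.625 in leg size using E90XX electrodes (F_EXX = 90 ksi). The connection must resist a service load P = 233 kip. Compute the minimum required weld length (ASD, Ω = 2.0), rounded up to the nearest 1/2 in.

L = 20 in

Throat t_e = 0.707 × 0.625 = 0.4419 in.
r_n/Ω = (0.6 × 90 × 0.4419) / 2.0 = 11.93 kip/in.
L_req = P / (r_n/Ω) = 233 / 11.93 = 19.53 in total.
Round up → use L = 20 in.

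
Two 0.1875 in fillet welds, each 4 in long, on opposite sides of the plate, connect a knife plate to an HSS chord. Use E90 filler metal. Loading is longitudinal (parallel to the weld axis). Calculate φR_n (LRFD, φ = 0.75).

φR_n ≈ 43 kips

E90XX → F_EXX = 90 ksi.
Effective throat t_e = 0.707 × 0.1875 = 0.1326 in.
Total length L = 8 in; A_we = 0.1326 × 8 = 1.06 in².
F_nw = 0.6 F_EXX = 0.6 × 90 = 54 ksi.
φR_n = 0.75 × 54 × 1.06 = 42.95 kips.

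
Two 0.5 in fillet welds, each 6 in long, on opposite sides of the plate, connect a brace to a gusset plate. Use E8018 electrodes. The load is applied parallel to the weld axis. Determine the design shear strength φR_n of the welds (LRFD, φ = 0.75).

φR_n ≈ 153 kip

E80XX → F_EXX = 80 ksi.
Effective throat t_e = 0.707 × 0.5 = 0.3535 in.
Total length L = 12 in; A_we = 0.3535 × 12 = 4.242 in².
F_nw = 0.6 F_EXX = 0.6 × 80 = 48 ksi.
φR_n = 0.75 × 48 × 4.242 = 152.7 kip.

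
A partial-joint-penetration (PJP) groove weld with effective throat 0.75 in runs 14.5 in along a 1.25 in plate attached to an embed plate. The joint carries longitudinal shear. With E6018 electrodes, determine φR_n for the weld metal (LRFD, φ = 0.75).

E60XX → F_EXX = 60 ksi.
Effective throat (given) t_e = 0.75 in.
A_we = 0.75 × 14.5 = 10.88 in².
F_nw = 0.6 F_EXX = 36 ksi.
φR_n = 0.75 × 36 × 10.88 = 293.6 kips.

φR_n ≈ 294 kips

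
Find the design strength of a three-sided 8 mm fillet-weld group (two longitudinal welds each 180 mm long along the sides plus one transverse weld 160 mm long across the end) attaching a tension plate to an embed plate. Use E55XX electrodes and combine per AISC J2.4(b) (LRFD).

φR_n ≈ 764 kN

E55XX → F_EXX = 550 MPa.
t_e = 0.707 × 8 = 5.656 mm.
R_nwl = 0.6 × 550 × 5.656 × 360 × 10⁻³ = 671.9 kN (longitudinal, 2 welds).
R_nwt = 0.6 × 550 × 5.656 × 160 × 10⁻³ = 298.6 kN (transverse, base value).
(i) R_nwl + R_nwt = 970.6 kN; (ii) 0.85 R_nwl + 1.5 R_nwt = 1019 kN.
R_n = max = 1019 kN [governs: (ii)]; φR_n = 764.3 kN.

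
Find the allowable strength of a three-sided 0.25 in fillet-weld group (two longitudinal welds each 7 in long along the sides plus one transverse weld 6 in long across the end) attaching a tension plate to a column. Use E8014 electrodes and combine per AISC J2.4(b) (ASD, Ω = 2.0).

R_n/Ω ≈ 88.7 kip

E80XX → F_EXX = 80 ksi.
t_e = 0.707 × 0.25 = 0.1767 in.
R_nwl = 0.6 × 80 × 0.1767 × 14 = 118.8 kip (longitudinal, 2 welds).
R_nwt = 0.6 × 80 × 0.1767 × 6 = 50.9 kip (transverse, base value).
(i) R_nwl + R_nwt = 169.7 kip; (ii) 0.85 R_nwl + 1.5 R_nwt = 177.3 kip.
R_n = max = 177.3 kip [governs: (ii)]; R_n/Ω = 88.66 kip.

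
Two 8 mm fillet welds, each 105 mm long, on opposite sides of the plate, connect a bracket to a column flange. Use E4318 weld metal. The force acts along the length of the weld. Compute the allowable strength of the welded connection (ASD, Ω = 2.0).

E43XX → F_EXX = 430 MPa.
Effective throat t_e = 0.707 × 8 = 5.656 mm.
Total length L = 210 mm; A_we = 5.656 × 210 = 1188 mm².
F_nw = 0.6 F_EXX = 0.6 × 430 = 258 MPa.
R_n = 258 × 1188 × 10⁻³ = 306.4 kN; R_n/Ω = 306.4/2.0 = 153.2 kN.

R_n/Ω ≈ 153 kN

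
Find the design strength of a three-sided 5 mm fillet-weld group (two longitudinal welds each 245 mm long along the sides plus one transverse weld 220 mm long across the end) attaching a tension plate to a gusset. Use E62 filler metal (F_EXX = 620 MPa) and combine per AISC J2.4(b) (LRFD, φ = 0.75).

t_e = 0.707 × 5 = 3.535 mm.
R_nwl = 0.6 × 620 × 3.535 × 490 × 10⁻³ = 644.4 kN (longitudinal, 2 welds).
R_nwt = 0.6 × 620 × 3.535 × 220 × 10⁻³ = 289.3 kN (transverse, base value).
(i) R_nwl + R_nwt = 933.7 kN; (ii) 0.85 R_nwl + 1.5 R_nwt = 981.7 kN.
R_n = max = 981.7 kN [governs: (ii)]; φR_n = 736.2 kN.

φR_n ≈ 736 kN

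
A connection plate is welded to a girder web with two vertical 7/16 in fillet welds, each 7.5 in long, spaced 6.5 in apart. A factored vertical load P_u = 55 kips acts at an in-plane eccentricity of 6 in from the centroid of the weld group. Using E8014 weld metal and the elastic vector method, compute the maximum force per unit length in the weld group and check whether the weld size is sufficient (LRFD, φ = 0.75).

E80XX → F_EXX = 80 ksi.
Total weld length L_w = 15 in. Treat welds as unit-width lines.
Polar moment about centroid: J = 2[d³/12 + d(b/2)²] = 2[7.5³/12 + 7.5×3.25²] = 228.8 in³.
Direct shear f_v = P/L_w = 55 / 15 = 3.667 kip/in (vertical).
Torsion M = P·e = 55 × 6 = 330 kip·in.
Critical point at (x, y) = (3.25, 3.75) from centroid. f_tx = M·y/J = 5.41 kip/in; f_ty = M·x/J = 4.689 kip/in.
Resultant f_max = √[f_tx² + (f_v + f_ty)²] = √[5.41² + (3.667 + 4.689)²] = 9.954 kip/in.
Capacity per unit length: φr_n = 0.75 × 0.6 × 80 × (0.707 × 0.4375) = 11.14 kip/in.
9.954 ≤ 11.14 → adequate.

f_max ≈ 9.95 kip/in; adequate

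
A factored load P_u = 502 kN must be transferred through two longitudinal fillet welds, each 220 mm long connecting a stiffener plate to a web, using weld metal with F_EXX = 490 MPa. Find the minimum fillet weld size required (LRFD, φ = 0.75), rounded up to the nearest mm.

w = 8 mm

Total weld length L = 440 mm.
Required throat t_e = P_u / (φ × 0.6 F_EXX × L) = 502 / (0.75 × 0.6 × 490 × 440 × 10⁻³) = 5.174 mm.
Required leg w = t_e / 0.707 = 7.319 mm → use 8 mm.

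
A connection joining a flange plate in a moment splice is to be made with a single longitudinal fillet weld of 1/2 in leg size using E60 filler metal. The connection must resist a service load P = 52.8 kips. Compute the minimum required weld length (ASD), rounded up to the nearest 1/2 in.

L = 8.5 in

E60XX → F_EXX = 60 ksi.
Throat t_e = 0.707 × 0.5 = 0.3535 in.
r_n/Ω = (0.6 × 60 × 0.3535) / 2.0 = 6.363 kip/in.
L_req = P / (r_n/Ω) = 52.8 / 6.363 = 8.298 in total.
Round up → use L = 8.5 in.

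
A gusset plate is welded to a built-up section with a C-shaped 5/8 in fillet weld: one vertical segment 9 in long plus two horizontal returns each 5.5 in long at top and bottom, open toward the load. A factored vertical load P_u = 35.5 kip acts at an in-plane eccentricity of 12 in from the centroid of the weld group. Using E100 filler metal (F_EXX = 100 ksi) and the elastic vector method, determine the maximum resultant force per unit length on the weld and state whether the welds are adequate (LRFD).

Total weld length L_w = 20 in. Treat welds as unit-width lines.
Centroid: x̄ = 2×5.5×2.75 / 20 = 1.512 in from the vertical weld.
Polar moment about centroid: J = I_x + I_y = [9³/12 + 2×5.5×4.5²] + [9×1.512² + 2(5.5³/12 + 5.5×1.238²)] = 348.7 in³.
Direct shear f_v = P/L_w = 35.5 / 20 = 1.775 kip/in (vertical).
Torsion M = P·e = 35.5 × 12 = 426 kip·in.
Critical point at (x, y) = (3.987, 4.5) from centroid. f_tx = M·y/J = 5.498 kip/in; f_ty = M·x/J = 4.872 kip/in.
Resultant f_max = √[f_tx² + (f_v + f_ty)²] = √[5.498² + (1.775 + 4.872)²] = 8.626 kip/in.
Capacity per unit length: φr_n = 0.75 × 0.6 × 100 × (0.707 × 0.625) = 19.88 kip/in.
8.626 ≤ 19.88 → adequate.

f_max ≈ 8.63 kip/in; adequate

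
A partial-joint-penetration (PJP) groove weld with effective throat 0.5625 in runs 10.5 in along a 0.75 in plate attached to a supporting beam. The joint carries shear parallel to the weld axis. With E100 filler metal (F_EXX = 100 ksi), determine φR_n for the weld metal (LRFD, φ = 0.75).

φR_n ≈ 266 kip

Effective throat (given) t_e = 0.5625 in.
A_we = 0.5625 × 10.5 = 5.906 in².
F_nw = 0.6 F_EXX = 60 ksi.
φR_n = 0.75 × 60 × 5.906 = 265.8 kip.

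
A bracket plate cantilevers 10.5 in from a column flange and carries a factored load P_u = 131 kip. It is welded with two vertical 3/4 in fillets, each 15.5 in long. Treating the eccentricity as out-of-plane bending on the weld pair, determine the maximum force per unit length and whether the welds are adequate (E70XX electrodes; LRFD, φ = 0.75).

E70XX → F_EXX = 70 ksi.
L_w = 2 × 15.5 = 31 in; section modulus (unit throat) S = 2 × L²/6 = 80.08 in².
Direct shear f_v = P/L_w = 131/31 = 4.226 kip/in.
Moment M = P × e = 131 × 10.5 = 1375.5 kip·in; bending f_b = M/S = 17.18 kip/in.
f_max = √(f_v² + f_b²) = √(4.226² + 17.18²) = 17.69 kip/in.
φr_n = 0.75 × 0.6 × 70 × (0.707 × 0.75) = 16.7 kip/in → NOT adequate.

f_max ≈ 17.7 kip/in; NOT adequate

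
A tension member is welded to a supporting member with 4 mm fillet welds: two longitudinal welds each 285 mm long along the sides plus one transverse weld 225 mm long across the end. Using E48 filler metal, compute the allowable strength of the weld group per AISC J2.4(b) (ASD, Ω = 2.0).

R_n/Ω ≈ 335 kN

E48XX → F_EXX = 480 MPa.
t_e = 0.707 × 4 = 2.828 mm.
R_nwl = 0.6 × 480 × 2.828 × 570 × 10⁻³ = 464.2 kN (longitudinal, 2 welds).
R_nwt = 0.6 × 480 × 2.828 × 225 × 10⁻³ = 183.3 kN (transverse, base value).
(i) R_nwl + R_nwt = 647.5 kN; (ii) 0.85 R_nwl + 1.5 R_nwt = 669.5 kN.
R_n = max = 669.5 kN [governs: (ii)]; R_n/Ω = 334.7 kN.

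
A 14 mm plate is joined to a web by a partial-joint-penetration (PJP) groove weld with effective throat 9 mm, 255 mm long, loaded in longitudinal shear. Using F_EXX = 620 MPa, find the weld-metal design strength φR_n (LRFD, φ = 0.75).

Effective throat (given) t_e = 9 mm.
A_we = 9 × 255 = 2295 mm².
F_nw = 0.6 F_EXX = 372 MPa.
φR_n = 0.75 × 372 × 2295 × 10⁻³ = 640.3 kN.

φR_n ≈ 640 kN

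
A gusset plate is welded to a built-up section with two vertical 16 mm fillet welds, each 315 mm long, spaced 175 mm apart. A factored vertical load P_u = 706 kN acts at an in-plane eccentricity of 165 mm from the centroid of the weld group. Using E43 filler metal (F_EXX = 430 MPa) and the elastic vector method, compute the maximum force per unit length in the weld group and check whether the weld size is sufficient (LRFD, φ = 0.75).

Total weld length L_w = 630 mm. Treat welds as unit-width lines.
Polar moment about centroid: J = 2[d³/12 + d(b/2)²] = 2[315³/12 + 315×87.5²] = 10030000 mm³.
Direct shear f_v = P/L_w = 706×10³ / 630 = 1121 N/mm (vertical).
Torsion M = P·e = 706×10³ × 165 = 116490000 N·mm.
Critical point at (x, y) = (87.5, 157.5) from centroid. f_tx = M·y/J = 1829 N/mm; f_ty = M·x/J = 1016 N/mm.
Resultant f_max = √[f_tx² + (f_v + f_ty)²] = √[1829² + (1121 + 1016)²] = 2812 N/mm.
Capacity per unit length: φr_n = 0.75 × 0.6 × 430 × (0.707 × 16) = 2189 N/mm.
2812 > 2189 → NOT adequate.

f_max ≈ 2810 N/mm; NOT adequate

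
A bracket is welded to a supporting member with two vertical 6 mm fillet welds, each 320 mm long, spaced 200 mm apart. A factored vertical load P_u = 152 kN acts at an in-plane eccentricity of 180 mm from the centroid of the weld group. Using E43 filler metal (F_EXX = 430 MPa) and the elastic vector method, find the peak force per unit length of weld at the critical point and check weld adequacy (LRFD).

Total weld length L_w = 640 mm. Treat welds as unit-width lines.
Polar moment about centroid: J = 2[d³/12 + d(b/2)²] = 2[320³/12 + 320×100²] = 11860000 mm³.
Direct shear f_v = P/L_w = 152×10³ / 640 = 237.5 N/mm (vertical).
Torsion M = P·e = 152×10³ × 180 = 27360000 N·mm.
Critical point at (x, y) = (100, 160) from centroid. f_tx = M·y/J = 369.1 N/mm; f_ty = M·x/J = 230.7 N/mm.
Resultant f_max = √[f_tx² + (f_v + f_ty)²] = √[369.1² + (237.5 + 230.7)²] = 596.1 N/mm.
Capacity per unit length: φr_n = 0.75 × 0.6 × 430 × (0.707 × 6) = 820.8 N/mm.
596.1 ≤ 820.8 → adequate.

f_max ≈ 596 N/mm; adequate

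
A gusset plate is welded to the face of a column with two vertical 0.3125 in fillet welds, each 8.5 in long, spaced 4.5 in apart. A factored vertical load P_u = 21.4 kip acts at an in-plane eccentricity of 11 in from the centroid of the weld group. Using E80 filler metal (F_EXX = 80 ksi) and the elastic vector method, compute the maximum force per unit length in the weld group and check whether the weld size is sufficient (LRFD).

Total weld length L_w = 17 in. Treat welds as unit-width lines.
Polar moment about centroid: J = 2[d³/12 + d(b/2)²] = 2[8.5³/12 + 8.5×2.25²] = 188.4 in³.
Direct shear f_v = P/L_w = 21.4 / 17 = 1.259 kip/in (vertical).
Torsion M = P·e = 21.4 × 11 = 235.4 kip·in.
Critical point at (x, y) = (2.25, 4.25) from centroid. f_tx = M·y/J = 5.31 kip/in; f_ty = M·x/J = 2.811 kip/in.
Resultant f_max = √[f_tx² + (f_v + f_ty)²] = √[5.31² + (1.259 + 2.811)²] = 6.69 kip/in.
Capacity per unit length: φr_n = 0.75 × 0.6 × 80 × (0.707 × 0.3125) = 7.954 kip/in.
6.69 ≤ 7.954 → adequate.

f_max ≈ 6.69 kip/in; adequate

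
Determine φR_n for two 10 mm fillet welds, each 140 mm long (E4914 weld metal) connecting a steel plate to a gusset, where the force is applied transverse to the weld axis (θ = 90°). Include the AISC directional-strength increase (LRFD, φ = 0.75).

φR_n ≈ 655 kN

E49XX → F_EXX = 490 MPa.
t_e = 0.707 × 10 = 7.07 mm; A_we = 7.07 × 280 = 1980 mm².
Directional factor: 1.0 + 0.5 sin^1.5(90°) = 1.5.
F_nw = 0.6 × 490 × 1.5 = 441 MPa.
φR_n = 0.75 × 441 × 1980 × 10⁻³ = 654.8 kN.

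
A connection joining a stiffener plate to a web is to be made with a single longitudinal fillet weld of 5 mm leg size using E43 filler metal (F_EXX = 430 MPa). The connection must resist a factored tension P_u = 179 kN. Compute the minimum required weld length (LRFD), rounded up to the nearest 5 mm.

Throat t_e = 0.707 × 5 = 3.535 mm.
φr_n = 0.75 × 0.6 × 430 × 3.535 × 10⁻³ = 0.684 kN/mm.
L_req = P_u / φr_n = 179 / 0.684 = 261.7 mm total.
Round up → use L = 265 mm.

L = 265 mm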